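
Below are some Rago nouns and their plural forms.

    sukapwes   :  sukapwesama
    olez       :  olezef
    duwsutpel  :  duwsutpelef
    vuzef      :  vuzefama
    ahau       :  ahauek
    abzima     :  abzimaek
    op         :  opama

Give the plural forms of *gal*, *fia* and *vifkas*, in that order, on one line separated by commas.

The suffix is conditioned by the final sound: -ama when the stem ends in a voiceless consonant (*sukapwes*, *vuzef*, *op*); -ef when the stem ends in a voiced consonant (*olez*, *duwsutpel*); -ek when the stem ends in a vowel (*ahau*, *abzima*).
*gal*: final sound = /l/, a voiced consonant → -ef → *galef*.
Since the final sound of *fia* is /a/ (a vowel), it takes -ek, giving *fiaek*.
*vifkas* — final sound /s/ (a voiceless consonant) → -ama → *vifkasama*.

galef, fiaek, vifkasama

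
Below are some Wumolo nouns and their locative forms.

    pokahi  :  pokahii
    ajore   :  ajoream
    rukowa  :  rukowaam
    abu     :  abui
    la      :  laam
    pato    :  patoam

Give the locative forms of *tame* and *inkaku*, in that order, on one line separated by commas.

Looking at the last vowel of each stem: -i when the last vowel of the stem is a high vowel (*pokahi*, *abu*); -am when the last vowel of the stem is a non-high vowel (*ajore*, *rukowa*, *la*, *pato*).
The last vowel of *tame* is /e/, which is a non-high vowel, so the suffix is -am, giving *tameam*.
*inkaku* — last vowel /u/ (a high vowel) → -i → *inkakui*.

tameam, inkakui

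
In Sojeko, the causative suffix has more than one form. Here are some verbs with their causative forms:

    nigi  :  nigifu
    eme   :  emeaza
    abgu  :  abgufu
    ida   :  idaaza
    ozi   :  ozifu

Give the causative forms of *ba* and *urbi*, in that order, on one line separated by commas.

The pattern is height harmony: -fu when the last vowel of the stem is a high vowel (*nigi*, *abgu*, *ozi*); -aza when the last vowel of the stem is a non-high vowel (*eme*, *ida*).
*ba* — last vowel /a/ (a non-high vowel) → -aza → *baaza*.
Since the last vowel of *urbi* is /i/ (a high vowel), it takes -fu, giving *urbifu*.

baaza, urbifu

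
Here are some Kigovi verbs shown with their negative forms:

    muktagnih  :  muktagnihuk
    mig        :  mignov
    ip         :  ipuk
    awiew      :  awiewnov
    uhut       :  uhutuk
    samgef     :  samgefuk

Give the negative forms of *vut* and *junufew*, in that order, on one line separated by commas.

The pattern is voicing of the final consonant: -uk when the stem ends in a voiceless consonant (*muktagnih*, *ip*, *uhut*, *samgef*); -nov when the stem ends in a voiced consonant (*mig*, *awiew*).
*vut* — final consonant /t/ (voiceless) → -uk → *vutuk*.
*junufew*: final consonant = /w/, voiced → -nov → *junufewnov*.

vutuk, junufewnov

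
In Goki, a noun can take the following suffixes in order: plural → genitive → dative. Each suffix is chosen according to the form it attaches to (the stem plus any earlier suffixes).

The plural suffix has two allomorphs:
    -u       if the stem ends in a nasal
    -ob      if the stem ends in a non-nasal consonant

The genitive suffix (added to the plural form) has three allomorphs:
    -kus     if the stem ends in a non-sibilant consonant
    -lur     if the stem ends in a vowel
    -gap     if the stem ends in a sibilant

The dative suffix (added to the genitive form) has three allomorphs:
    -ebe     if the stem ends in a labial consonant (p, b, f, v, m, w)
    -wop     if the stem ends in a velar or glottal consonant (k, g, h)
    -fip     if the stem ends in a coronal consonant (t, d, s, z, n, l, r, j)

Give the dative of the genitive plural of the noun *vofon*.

vofonulurfip

*vofon*: final consonant = /n/, a nasal → -u → *vofonu*.
The final sound of the plural form *vofonu* is /u/, which is a vowel, so the genitive suffix is -lur, giving *vofonulur*.
The genitive form *vofonulur* — final consonant /r/ (coronal) → -fip → *vofonulurfip*.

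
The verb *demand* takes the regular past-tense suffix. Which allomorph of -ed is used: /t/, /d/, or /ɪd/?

The stem *demand* ends in /t/ or /d/.
The -ed suffix is realized as /ɪd/ after /t, d/; as /t/ after other voiceless consonants; and as /d/ after other voiced sounds.
So -ed on *demand* is pronounced /ɪd/.

/ɪd/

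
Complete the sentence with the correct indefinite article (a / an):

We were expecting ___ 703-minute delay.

The indefinite article is chosen by the initial *sound* of the following word, not its spelling.
The number *703* is spoken "seven hundred …", beginning with /ˈsɛvən/ — a consonant sound.
So the article is *a*: We were expecting a 703-minute delay.

a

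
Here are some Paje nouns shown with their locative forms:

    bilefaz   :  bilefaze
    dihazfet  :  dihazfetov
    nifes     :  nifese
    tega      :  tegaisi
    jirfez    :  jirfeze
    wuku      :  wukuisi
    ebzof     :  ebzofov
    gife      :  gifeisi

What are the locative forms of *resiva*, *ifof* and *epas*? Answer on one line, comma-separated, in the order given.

resivaisi, ifofov, epase

The alternation tracks the final sound of the stem — -e when the stem ends in a sibilant (*bilefaz*, *nifes*, *jirfez*); -ov when the stem ends in a non-sibilant consonant (*dihazfet*, *ebzof*); -isi when the stem ends in a vowel (*tega*, *wuku*, *gife*).
*resiva*: final sound = /a/, a vowel → -isi → *resivaisi*.
Since the final sound of *ifof* is /f/ (a non-sibilant consonant), it takes -ov, giving *ifofov*.
The final sound of *epas* is /s/, which is a sibilant, so the suffix is -e, giving *epase*.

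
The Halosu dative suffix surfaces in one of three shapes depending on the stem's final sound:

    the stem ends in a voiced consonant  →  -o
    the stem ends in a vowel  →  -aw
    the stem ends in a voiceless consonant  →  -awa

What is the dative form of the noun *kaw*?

*kaw* — final sound /w/ (a voiced consonant) → -o → *kawo*.

kawo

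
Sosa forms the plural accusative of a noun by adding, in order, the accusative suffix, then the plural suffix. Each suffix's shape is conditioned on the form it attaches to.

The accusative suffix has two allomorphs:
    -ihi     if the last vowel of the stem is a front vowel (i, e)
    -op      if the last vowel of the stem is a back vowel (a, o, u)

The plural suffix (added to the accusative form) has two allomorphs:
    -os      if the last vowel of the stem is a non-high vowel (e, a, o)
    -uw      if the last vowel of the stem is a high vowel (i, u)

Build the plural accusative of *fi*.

*fi* — last vowel /i/ (a front vowel) → -ihi → *fiihi*.
The accusative form *fiihi* — last vowel /i/ (a high vowel) → -uw → *fiihiuw*.

fiihiuw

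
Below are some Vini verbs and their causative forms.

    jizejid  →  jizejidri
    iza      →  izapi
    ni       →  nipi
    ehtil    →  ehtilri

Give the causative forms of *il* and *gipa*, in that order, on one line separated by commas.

ilri, gipapi

Looking at the final sound of each stem: -ri when the stem ends in a consonant (*jizejid*, *ehtil*); -pi when the stem ends in a vowel (*iza*, *ni*).
The final sound of *il* is /l/, which is a consonant, so the suffix is -ri, giving *ilri*.
*gipa*: final sound = /a/, a vowel → -pi → *gipapi*.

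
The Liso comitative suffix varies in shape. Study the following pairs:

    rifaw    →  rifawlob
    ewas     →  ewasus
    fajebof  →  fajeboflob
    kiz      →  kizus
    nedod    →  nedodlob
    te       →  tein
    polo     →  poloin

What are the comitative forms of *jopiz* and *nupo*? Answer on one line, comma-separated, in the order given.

jopizus, nupoin

Looking at the final sound of each stem: -us when the stem ends in a sibilant (*ewas*, *kiz*); -lob when the stem ends in a non-sibilant consonant (*rifaw*, *fajebof*, *nedod*); -in when the stem ends in a vowel (*te*, *polo*).
*jopiz* — final sound /z/ (a sibilant) → -us → *jopizus*.
Since the final sound of *nupo* is /o/ (a vowel), it takes -in, giving *nupoin*.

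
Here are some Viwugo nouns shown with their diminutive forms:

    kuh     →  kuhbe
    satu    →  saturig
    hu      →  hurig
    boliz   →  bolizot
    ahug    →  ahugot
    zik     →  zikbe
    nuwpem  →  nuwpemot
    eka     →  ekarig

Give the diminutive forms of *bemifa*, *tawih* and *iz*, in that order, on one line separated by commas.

bemifarig, tawihbe, izot

The alternation tracks the final sound of the stem — -be when the stem ends in a voiceless consonant (*kuh*, *zik*); -ot when the stem ends in a voiced consonant (*boliz*, *ahug*, *nuwpem*); -rig when the stem ends in a vowel (*satu*, *hu*, *eka*).
The final sound of *bemifa* is /a/, which is a vowel, so the suffix is -rig, giving *bemifarig*.
*tawih* — final sound /h/ (a voiceless consonant) → -be → *tawihbe*.
*iz* — final sound /z/ (a voiced consonant) → -ot → *izot*.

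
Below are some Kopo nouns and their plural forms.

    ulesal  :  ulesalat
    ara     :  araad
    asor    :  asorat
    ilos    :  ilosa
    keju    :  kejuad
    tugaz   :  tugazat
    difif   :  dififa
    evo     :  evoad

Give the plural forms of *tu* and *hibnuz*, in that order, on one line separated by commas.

tuad, hibnuzat

The pattern is voicing of the final sound: -a when the stem ends in a voiceless consonant (*ilos*, *difif*); -at when the stem ends in a voiced consonant (*ulesal*, *asor*, *tugaz*); -ad when the stem ends in a vowel (*ara*, *keju*, *evo*).
The final sound of *tu* is /u/, which is a vowel, so the suffix is -ad, giving *tuad*.
The final sound of *hibnuz* is /z/, which is a voiced consonant, so the suffix is -at, giving *hibnuzat*.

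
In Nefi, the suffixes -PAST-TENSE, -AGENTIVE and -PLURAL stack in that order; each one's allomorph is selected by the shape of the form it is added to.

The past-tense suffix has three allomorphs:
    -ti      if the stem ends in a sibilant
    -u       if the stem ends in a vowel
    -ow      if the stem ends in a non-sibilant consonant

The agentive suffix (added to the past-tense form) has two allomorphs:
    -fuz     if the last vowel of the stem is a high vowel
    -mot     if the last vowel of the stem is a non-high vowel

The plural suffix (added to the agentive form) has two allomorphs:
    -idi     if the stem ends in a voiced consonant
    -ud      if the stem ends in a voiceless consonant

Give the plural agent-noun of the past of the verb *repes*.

*repes* — final sound /s/ (a sibilant) → -ti → *repesti*.
Since the last vowel of the past-tense form *repesti* is /i/ (a high vowel), it takes -fuz, giving *repestifuz*.
The agentive form *repestifuz* — final consonant /z/ (voiced) → -idi → *repestifuzidi*.

repestifuzidi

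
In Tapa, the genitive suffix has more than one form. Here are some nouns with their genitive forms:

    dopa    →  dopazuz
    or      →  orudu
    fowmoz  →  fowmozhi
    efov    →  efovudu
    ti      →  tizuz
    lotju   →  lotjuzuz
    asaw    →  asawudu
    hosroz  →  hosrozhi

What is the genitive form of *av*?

avudu

The alternation tracks the final sound of the stem — -hi when the stem ends in a sibilant (*fowmoz*, *hosroz*); -udu when the stem ends in a non-sibilant consonant (*or*, *efov*, *asaw*); -zuz when the stem ends in a vowel (*dopa*, *ti*, *lotju*).
*av* — final sound /v/ (a non-sibilant consonant) → -udu → *avudu*.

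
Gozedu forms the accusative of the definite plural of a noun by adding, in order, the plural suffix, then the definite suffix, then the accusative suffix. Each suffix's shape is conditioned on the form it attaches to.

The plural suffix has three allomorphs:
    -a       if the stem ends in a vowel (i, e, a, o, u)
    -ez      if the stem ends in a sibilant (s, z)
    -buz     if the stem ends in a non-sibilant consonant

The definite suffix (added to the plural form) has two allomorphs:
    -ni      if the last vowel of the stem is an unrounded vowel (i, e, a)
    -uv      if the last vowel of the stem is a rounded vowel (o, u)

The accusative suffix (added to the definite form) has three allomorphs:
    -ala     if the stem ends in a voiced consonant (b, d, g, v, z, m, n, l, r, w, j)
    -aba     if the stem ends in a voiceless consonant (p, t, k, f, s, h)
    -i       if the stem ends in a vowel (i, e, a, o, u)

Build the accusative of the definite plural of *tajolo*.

*tajolo* — final sound /o/ (a vowel) → -a → *tajoloa*.
The last vowel of the plural form *tajoloa* is /a/, which is an unrounded vowel, so the definite suffix is -ni, giving *tajoloani*.
The definite form *tajoloani* — final sound /i/ (a vowel) → -i → *tajoloanii*.

tajoloanii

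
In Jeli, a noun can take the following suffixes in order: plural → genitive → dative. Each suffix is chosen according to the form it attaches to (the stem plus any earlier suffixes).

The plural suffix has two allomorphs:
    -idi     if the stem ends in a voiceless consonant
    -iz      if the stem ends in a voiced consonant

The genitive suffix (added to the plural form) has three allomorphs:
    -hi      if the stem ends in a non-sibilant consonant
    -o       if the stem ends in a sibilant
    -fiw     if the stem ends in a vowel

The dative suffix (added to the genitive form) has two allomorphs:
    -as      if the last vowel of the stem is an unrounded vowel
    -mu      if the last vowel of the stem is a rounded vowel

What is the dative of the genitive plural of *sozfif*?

sozfifidifiwas

Since the final consonant of *sozfif* is /f/ (voiceless), it takes -idi, giving *sozfifidi*.
The final sound of the plural form *sozfifidi* is /i/, which is a vowel, so the genitive suffix is -fiw, giving *sozfifidifiw*.
The genitive form *sozfifidifiw* — last vowel /i/ (an unrounded vowel) → -as → *sozfifidifiwas*.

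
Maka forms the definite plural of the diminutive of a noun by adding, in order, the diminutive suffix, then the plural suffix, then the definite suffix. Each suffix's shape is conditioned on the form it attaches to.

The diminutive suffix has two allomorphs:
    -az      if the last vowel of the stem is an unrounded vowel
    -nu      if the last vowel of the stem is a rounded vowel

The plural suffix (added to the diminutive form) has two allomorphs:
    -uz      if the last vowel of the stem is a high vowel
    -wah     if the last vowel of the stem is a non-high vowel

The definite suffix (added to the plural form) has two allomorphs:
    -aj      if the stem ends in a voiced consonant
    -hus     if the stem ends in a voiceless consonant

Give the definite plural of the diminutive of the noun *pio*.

pionuuzaj

*pio* — last vowel /o/ (a rounded vowel) → -nu → *pionu*.
The last vowel of the diminutive form *pionu* is /u/, which is a high vowel, so the plural suffix is -uz, giving *pionuuz*.
The final consonant of the plural form *pionuuz* is /z/, which is voiced, so the definite suffix is -aj, giving *pionuuzaj*.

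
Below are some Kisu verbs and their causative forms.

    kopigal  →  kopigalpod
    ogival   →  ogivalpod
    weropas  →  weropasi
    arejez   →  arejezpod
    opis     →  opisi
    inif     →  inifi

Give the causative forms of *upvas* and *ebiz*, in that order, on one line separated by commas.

Looking at the final consonant of each stem: -i when the stem ends in a voiceless consonant (*weropas*, *opis*, *inif*); -pod when the stem ends in a voiced consonant (*kopigal*, *ogival*, *arejez*).
*upvas* — final consonant /s/ (voiceless) → -i → *upvasi*.
*ebiz* — final consonant /z/ (voiced) → -pod → *ebizpod*.

upvasi, ebizpod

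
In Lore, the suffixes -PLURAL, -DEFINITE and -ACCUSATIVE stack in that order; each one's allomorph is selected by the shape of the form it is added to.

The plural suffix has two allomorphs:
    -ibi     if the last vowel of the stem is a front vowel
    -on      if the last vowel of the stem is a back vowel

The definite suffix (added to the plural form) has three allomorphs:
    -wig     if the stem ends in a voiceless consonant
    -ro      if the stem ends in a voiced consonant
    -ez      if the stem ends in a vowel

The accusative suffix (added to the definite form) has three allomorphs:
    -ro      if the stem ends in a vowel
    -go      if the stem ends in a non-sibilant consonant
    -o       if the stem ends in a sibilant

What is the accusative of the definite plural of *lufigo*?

Since the last vowel of *lufigo* is /o/ (a back vowel), it takes -on, giving *lufigoon*.
The plural form *lufigoon*: final sound = /n/, a voiced consonant → -ro → *lufigoonro*.
The definite form *lufigoonro* — final sound /o/ (a vowel) → -ro → *lufigoonroro*.

lufigoonroro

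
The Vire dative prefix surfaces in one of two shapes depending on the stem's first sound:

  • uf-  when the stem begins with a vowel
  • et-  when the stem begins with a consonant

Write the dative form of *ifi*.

ufifi

The first sound of *ifi* is /i/, which is a vowel, so the prefix is uf-, giving *ufifi*.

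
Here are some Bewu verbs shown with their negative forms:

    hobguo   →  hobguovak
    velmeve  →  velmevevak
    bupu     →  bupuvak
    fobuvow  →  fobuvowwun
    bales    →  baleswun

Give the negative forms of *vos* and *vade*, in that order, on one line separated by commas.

The alternation tracks the final sound of the stem — -wun when the stem ends in a consonant (*fobuvow*, *bales*); -vak when the stem ends in a vowel (*hobguo*, *velmeve*, *bupu*).
*vos*: final sound = /s/, a consonant → -wun → *voswun*.
*vade*: final sound = /e/, a vowel → -vak → *vadevak*.

voswun, vadevak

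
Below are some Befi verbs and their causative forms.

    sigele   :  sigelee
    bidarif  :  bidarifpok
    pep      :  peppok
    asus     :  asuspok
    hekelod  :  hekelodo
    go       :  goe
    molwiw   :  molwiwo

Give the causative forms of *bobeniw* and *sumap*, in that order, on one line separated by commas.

bobeniwo, sumappok

The alternation tracks the final sound of the stem — -pok when the stem ends in a voiceless consonant (*bidarif*, *pep*, *asus*); -o when the stem ends in a voiced consonant (*hekelod*, *molwiw*); -e when the stem ends in a vowel (*sigele*, *go*).
*bobeniw*: final sound = /w/, a voiced consonant → -o → *bobeniwo*.
Since the final sound of *sumap* is /p/ (a voiceless consonant), it takes -pok, giving *sumappok*.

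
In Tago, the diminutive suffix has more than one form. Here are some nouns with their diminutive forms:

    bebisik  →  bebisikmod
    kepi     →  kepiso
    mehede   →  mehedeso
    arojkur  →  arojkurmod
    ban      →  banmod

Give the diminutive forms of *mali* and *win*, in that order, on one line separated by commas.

The suffix is conditioned by the final sound: -mod when the stem ends in a consonant (*bebisik*, *arojkur*, *ban*); -so when the stem ends in a vowel (*kepi*, *mehede*).
The final sound of *mali* is /i/, which is a vowel, so the suffix is -so, giving *maliso*.
*win*: final sound = /n/, a consonant → -mod → *winmod*.

maliso, winmod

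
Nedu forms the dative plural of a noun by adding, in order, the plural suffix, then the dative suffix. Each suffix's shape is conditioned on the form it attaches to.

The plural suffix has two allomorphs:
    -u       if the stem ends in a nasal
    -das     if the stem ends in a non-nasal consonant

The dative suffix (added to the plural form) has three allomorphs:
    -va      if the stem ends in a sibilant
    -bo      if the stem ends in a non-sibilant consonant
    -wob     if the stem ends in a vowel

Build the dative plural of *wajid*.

wajiddasva

*wajid*: final consonant = /d/, non-nasal → -das → *wajiddas*.
The final sound of the plural form *wajiddas* is /s/, which is a sibilant, so the dative suffix is -va, giving *wajiddasva*.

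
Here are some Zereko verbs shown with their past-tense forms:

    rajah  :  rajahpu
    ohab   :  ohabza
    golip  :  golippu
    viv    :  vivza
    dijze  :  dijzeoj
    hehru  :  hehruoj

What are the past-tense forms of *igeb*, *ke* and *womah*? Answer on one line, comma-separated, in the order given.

The suffix is conditioned by the final sound: -pu when the stem ends in a voiceless consonant (*rajah*, *golip*); -za when the stem ends in a voiced consonant (*ohab*, *viv*); -oj when the stem ends in a vowel (*dijze*, *hehru*).
The final sound of *igeb* is /b/, which is a voiced consonant, so the suffix is -za, giving *igebza*.
*ke* — final sound /e/ (a vowel) → -oj → *keoj*.
The final sound of *womah* is /h/, which is a voiceless consonant, so the suffix is -pu, giving *womahpu*.

igebza, keoj, womahpu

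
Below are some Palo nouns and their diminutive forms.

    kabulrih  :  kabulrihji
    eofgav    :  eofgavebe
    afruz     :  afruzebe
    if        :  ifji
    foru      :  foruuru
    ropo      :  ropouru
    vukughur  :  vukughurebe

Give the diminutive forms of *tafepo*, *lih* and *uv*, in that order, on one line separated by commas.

tafepouru, lihji, uvebe

The suffix is conditioned by the final sound: -ji when the stem ends in a voiceless consonant (*kabulrih*, *if*); -ebe when the stem ends in a voiced consonant (*eofgav*, *afruz*, *vukughur*); -uru when the stem ends in a vowel (*foru*, *ropo*).
Since the final sound of *tafepo* is /o/ (a vowel), it takes -uru, giving *tafepouru*.
*lih*: final sound = /h/, a voiceless consonant → -ji → *lihji*.
Since the final sound of *uv* is /v/ (a voiced consonant), it takes -ebe, giving *uvebe*.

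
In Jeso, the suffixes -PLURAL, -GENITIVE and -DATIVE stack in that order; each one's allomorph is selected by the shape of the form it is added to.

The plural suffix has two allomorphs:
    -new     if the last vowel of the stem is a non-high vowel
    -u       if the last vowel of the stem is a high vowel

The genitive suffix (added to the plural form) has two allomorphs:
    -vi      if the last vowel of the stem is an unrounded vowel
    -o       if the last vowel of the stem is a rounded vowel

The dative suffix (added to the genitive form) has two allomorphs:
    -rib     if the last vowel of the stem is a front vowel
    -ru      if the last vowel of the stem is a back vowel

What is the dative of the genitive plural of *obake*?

obakenewvirib

The last vowel of *obake* is /e/, which is a non-high vowel, so the plural suffix is -new, giving *obakenew*.
The plural form *obakenew*: last vowel = /e/, an unrounded vowel → -vi → *obakenewvi*.
Since the last vowel of the genitive form *obakenewvi* is /i/ (a front vowel), it takes -rib, giving *obakenewvirib*.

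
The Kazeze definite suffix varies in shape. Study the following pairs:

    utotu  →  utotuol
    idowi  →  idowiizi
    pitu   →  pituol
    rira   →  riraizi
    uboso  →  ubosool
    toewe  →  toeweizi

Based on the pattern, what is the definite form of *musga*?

musgaizi

The pattern is rounding harmony: -ol when the last vowel of the stem is a rounded vowel (*utotu*, *pitu*, *uboso*); -izi when the last vowel of the stem is an unrounded vowel (*idowi*, *rira*, *toewe*).
The last vowel of *musga* is /a/, which is an unrounded vowel, so the suffix is -izi, giving *musgaizi*.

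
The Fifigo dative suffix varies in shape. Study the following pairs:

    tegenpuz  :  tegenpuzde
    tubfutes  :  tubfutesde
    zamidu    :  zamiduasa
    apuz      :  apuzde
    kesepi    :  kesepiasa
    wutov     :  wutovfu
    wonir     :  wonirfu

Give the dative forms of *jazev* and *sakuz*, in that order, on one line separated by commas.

jazevfu, sakuzde

The alternation tracks the final sound of the stem — -de when the stem ends in a sibilant (*tegenpuz*, *tubfutes*, *apuz*); -fu when the stem ends in a non-sibilant consonant (*wutov*, *wonir*); -asa when the stem ends in a vowel (*zamidu*, *kesepi*).
Since the final sound of *jazev* is /v/ (a non-sibilant consonant), it takes -fu, giving *jazevfu*.
The final sound of *sakuz* is /z/, which is a sibilant, so the suffix is -de, giving *sakuzde*.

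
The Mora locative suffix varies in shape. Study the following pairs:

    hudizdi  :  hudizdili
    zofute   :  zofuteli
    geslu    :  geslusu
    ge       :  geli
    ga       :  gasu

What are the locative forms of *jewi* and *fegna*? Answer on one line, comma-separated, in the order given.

Looking at the last vowel of each stem: -li when the last vowel of the stem is a front vowel (*hudizdi*, *zofute*, *ge*); -su when the last vowel of the stem is a back vowel (*geslu*, *ga*).
*jewi*: last vowel = /i/, a front vowel → -li → *jewili*.
Since the last vowel of *fegna* is /a/ (a back vowel), it takes -su, giving *fegnasu*.

jewili, fegnasu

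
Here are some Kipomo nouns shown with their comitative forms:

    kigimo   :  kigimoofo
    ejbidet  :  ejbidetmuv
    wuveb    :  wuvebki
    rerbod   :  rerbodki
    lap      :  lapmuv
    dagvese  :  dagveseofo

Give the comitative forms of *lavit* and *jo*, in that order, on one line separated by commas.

lavitmuv, joofo

The pattern is voicing of the final sound: -muv when the stem ends in a voiceless consonant (*ejbidet*, *lap*); -ki when the stem ends in a voiced consonant (*wuveb*, *rerbod*); -ofo when the stem ends in a vowel (*kigimo*, *dagvese*).
Since the final sound of *lavit* is /t/ (a voiceless consonant), it takes -muv, giving *lavitmuv*.
The final sound of *jo* is /o/, which is a vowel, so the suffix is -ofo, giving *joofo*.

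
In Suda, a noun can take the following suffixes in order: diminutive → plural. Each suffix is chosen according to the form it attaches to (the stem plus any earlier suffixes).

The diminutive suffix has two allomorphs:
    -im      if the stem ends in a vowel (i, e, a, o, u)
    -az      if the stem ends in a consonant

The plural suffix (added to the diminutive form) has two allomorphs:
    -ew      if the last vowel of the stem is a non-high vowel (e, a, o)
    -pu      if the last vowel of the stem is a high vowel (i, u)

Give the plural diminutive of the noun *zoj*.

*zoj* — final sound /j/ (a consonant) → -az → *zojaz*.
The diminutive form *zojaz* — last vowel /a/ (a non-high vowel) → -ew → *zojazew*.

zojazew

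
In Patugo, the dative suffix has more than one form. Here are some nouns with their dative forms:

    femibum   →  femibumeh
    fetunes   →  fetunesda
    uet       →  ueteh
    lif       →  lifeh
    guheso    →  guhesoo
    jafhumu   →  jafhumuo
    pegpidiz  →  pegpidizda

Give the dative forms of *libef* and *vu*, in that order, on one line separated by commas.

The suffix is conditioned by the final sound: -da when the stem ends in a sibilant (*fetunes*, *pegpidiz*); -eh when the stem ends in a non-sibilant consonant (*femibum*, *uet*, *lif*); -o when the stem ends in a vowel (*guheso*, *jafhumu*).
*libef*: final sound = /f/, a non-sibilant consonant → -eh → *libefeh*.
*vu*: final sound = /u/, a vowel → -o → *vuo*.

libefeh, vuo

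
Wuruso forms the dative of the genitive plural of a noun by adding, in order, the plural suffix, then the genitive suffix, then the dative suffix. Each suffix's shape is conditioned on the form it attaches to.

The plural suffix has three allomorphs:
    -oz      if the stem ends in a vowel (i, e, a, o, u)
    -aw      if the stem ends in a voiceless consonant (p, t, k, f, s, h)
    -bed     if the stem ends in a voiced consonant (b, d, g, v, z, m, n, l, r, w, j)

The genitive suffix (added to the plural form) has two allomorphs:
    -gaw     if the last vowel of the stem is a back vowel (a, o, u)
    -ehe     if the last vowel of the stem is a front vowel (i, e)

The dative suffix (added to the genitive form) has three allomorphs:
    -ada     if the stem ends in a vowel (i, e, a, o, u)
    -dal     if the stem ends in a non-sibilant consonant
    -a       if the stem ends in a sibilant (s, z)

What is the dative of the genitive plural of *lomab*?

lomabbedeheada

*lomab* — final sound /b/ (a voiced consonant) → -bed → *lomabbed*.
The plural form *lomabbed*: last vowel = /e/, a front vowel → -ehe → *lomabbedehe*.
Since the final sound of the genitive form *lomabbedehe* is /e/ (a vowel), it takes -ada, giving *lomabbedeheada*.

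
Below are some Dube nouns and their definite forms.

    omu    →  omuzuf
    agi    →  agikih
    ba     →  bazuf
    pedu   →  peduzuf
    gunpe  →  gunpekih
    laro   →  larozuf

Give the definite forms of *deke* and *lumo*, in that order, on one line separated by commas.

The alternation tracks the last vowel of the stem — -kih when the last vowel of the stem is a front vowel (*agi*, *gunpe*); -zuf when the last vowel of the stem is a back vowel (*omu*, *ba*, *pedu*, *laro*).
*deke* — last vowel /e/ (a front vowel) → -kih → *dekekih*.
*lumo* — last vowel /o/ (a back vowel) → -zuf → *lumozuf*.

dekekih, lumozuf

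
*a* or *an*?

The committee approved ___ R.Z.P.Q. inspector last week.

The indefinite article is chosen by the initial *sound* of the following word, not its spelling.
The initialism *R.Z.P.Q.* is read letter by letter; the first letter, R, is pronounced /ɑr/, which begins with a vowel sound.
So the article is *an*: The committee approved an R.Z.P.Q. inspector last week.

an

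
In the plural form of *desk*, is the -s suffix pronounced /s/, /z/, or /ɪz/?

/s/

The stem *desk* ends in a voiceless non-sibilant consonant.
The plural suffix surfaces as /ɪz/ after sibilants, /s/ after other voiceless consonants, and /z/ after other voiced sounds.
So the plural -s on *desk* is pronounced /s/.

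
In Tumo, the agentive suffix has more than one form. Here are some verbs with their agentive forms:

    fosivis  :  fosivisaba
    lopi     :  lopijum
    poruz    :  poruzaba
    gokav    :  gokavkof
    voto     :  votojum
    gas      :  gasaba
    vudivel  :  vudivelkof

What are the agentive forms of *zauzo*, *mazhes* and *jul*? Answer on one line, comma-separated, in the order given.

zauzojum, mazhesaba, julkof

Looking at the final sound of each stem: -aba when the stem ends in a sibilant (*fosivis*, *poruz*, *gas*); -kof when the stem ends in a non-sibilant consonant (*gokav*, *vudivel*); -jum when the stem ends in a vowel (*lopi*, *voto*).
Since the final sound of *zauzo* is /o/ (a vowel), it takes -jum, giving *zauzojum*.
Since the final sound of *mazhes* is /s/ (a sibilant), it takes -aba, giving *mazhesaba*.
*jul* — final sound /l/ (a non-sibilant consonant) → -kof → *julkof*.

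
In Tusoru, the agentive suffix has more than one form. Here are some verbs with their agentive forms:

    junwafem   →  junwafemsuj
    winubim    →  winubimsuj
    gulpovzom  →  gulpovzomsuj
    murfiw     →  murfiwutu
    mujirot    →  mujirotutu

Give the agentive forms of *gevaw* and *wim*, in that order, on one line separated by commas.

gevawutu, wimsuj

The pattern is nasality of the final consonant: -suj when the stem ends in a nasal (*junwafem*, *winubim*, *gulpovzom*); -utu when the stem ends in a non-nasal consonant (*murfiw*, *mujirot*).
The final consonant of *gevaw* is /w/, which is non-nasal, so the suffix is -utu, giving *gevawutu*.
*wim*: final consonant = /m/, a nasal → -suj → *wimsuj*.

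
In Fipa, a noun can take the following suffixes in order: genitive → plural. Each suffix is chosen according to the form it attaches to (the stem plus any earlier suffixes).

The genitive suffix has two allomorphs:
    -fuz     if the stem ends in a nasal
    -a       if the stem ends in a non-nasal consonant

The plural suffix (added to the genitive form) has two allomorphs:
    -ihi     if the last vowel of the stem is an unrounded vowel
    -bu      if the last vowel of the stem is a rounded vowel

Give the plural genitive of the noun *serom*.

seromfuzbu

*serom*: final consonant = /m/, a nasal → -fuz → *seromfuz*.
The genitive form *seromfuz* — last vowel /u/ (a rounded vowel) → -bu → *seromfuzbu*.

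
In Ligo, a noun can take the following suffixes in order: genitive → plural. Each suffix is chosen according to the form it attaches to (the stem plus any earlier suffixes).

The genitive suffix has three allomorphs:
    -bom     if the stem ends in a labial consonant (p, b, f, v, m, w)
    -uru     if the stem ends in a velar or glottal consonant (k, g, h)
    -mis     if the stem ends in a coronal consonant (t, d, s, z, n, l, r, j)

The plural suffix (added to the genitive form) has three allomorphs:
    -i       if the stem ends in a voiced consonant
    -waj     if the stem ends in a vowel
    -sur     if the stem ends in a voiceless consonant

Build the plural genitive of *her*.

hermissur

*her* — final consonant /r/ (coronal) → -mis → *hermis*.
Since the final sound of the genitive form *hermis* is /s/ (a voiceless consonant), it takes -sur, giving *hermissur*.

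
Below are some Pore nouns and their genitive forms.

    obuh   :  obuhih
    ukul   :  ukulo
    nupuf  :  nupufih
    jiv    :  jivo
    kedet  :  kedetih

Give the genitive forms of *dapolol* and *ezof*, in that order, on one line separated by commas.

dapololo, ezofih

The pattern is voicing of the final consonant: -ih when the stem ends in a voiceless consonant (*obuh*, *nupuf*, *kedet*); -o when the stem ends in a voiced consonant (*ukul*, *jiv*).
The final consonant of *dapolol* is /l/, which is voiced, so the suffix is -o, giving *dapololo*.
*ezof*: final consonant = /f/, voiceless → -ih → *ezofih*.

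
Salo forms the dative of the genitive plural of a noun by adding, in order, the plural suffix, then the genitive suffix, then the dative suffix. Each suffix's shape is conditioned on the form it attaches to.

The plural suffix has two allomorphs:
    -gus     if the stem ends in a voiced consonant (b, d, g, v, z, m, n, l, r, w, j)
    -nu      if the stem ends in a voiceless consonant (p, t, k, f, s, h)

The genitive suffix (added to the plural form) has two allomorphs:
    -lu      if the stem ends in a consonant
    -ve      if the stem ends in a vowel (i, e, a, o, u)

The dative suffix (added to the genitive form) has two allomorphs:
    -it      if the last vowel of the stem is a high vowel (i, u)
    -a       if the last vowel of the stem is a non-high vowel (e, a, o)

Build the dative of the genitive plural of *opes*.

The final consonant of *opes* is /s/, which is voiceless, so the plural suffix is -nu, giving *opesnu*.
The final sound of the plural form *opesnu* is /u/, which is a vowel, so the genitive suffix is -ve, giving *opesnuve*.
The genitive form *opesnuve* — last vowel /e/ (a non-high vowel) → -a → *opesnuvea*.

opesnuvea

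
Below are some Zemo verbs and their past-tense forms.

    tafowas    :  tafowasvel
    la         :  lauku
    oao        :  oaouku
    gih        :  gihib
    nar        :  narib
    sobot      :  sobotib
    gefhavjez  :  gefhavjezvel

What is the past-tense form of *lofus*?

lofusvel

The alternation tracks the final sound of the stem — -vel when the stem ends in a sibilant (*tafowas*, *gefhavjez*); -ib when the stem ends in a non-sibilant consonant (*gih*, *nar*, *sobot*); -uku when the stem ends in a vowel (*la*, *oao*).
Since the final sound of *lofus* is /s/ (a sibilant), it takes -vel, giving *lofusvel*.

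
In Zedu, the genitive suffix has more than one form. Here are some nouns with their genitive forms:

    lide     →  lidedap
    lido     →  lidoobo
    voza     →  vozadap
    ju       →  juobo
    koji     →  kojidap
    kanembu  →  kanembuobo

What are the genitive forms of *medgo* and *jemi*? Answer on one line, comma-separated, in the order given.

The suffix is conditioned by the last vowel: -obo when the last vowel of the stem is a rounded vowel (*lido*, *ju*, *kanembu*); -dap when the last vowel of the stem is an unrounded vowel (*lide*, *voza*, *koji*).
The last vowel of *medgo* is /o/, which is a rounded vowel, so the suffix is -obo, giving *medgoobo*.
Since the last vowel of *jemi* is /i/ (an unrounded vowel), it takes -dap, giving *jemidap*.

medgoobo, jemidap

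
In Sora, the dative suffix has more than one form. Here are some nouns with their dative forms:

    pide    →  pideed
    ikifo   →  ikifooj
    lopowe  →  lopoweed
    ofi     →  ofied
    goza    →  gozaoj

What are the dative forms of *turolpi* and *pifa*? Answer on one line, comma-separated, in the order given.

turolpied, pifaoj

The pattern is front/back vowel harmony: -ed when the last vowel of the stem is a front vowel (*pide*, *lopowe*, *ofi*); -oj when the last vowel of the stem is a back vowel (*ikifo*, *goza*).
The last vowel of *turolpi* is /i/, which is a front vowel, so the suffix is -ed, giving *turolpied*.
*pifa* — last vowel /a/ (a back vowel) → -oj → *pifaoj*.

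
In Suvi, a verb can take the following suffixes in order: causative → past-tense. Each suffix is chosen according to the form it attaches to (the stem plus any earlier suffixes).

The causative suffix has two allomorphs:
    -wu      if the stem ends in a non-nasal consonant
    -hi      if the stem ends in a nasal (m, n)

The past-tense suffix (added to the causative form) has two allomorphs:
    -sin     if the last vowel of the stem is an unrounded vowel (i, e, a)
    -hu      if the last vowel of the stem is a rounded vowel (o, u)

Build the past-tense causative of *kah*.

kahwuhu

Since the final consonant of *kah* is /h/ (non-nasal), it takes -wu, giving *kahwu*.
The causative form *kahwu* — last vowel /u/ (a rounded vowel) → -hu → *kahwuhu*.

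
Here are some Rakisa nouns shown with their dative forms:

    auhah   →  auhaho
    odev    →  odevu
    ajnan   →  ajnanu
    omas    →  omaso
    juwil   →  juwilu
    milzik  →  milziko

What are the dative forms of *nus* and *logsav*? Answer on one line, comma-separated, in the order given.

The pattern is voicing of the final consonant: -o when the stem ends in a voiceless consonant (*auhah*, *omas*, *milzik*); -u when the stem ends in a voiced consonant (*odev*, *ajnan*, *juwil*).
*nus* — final consonant /s/ (voiceless) → -o → *nuso*.
Since the final consonant of *logsav* is /v/ (voiced), it takes -u, giving *logsavu*.

nuso, logsavu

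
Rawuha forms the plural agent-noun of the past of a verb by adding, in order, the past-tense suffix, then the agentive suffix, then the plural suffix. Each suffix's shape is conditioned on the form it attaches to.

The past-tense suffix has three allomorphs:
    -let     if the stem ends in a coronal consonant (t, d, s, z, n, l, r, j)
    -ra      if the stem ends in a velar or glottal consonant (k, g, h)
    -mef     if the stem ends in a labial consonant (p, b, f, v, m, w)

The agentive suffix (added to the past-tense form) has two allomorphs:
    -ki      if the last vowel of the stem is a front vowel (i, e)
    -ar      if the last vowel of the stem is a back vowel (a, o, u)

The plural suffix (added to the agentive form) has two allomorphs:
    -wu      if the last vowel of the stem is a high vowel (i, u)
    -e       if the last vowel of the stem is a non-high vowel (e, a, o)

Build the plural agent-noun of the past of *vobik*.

The final consonant of *vobik* is /k/, which is velar/glottal, so the past-tense suffix is -ra, giving *vobikra*.
The past-tense form *vobikra* — last vowel /a/ (a back vowel) → -ar → *vobikraar*.
The agentive form *vobikraar* — last vowel /a/ (a non-high vowel) → -e → *vobikraare*.

vobikraare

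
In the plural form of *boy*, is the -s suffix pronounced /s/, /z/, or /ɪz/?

The stem *boy* ends in a voiced non-sibilant sound.
The plural suffix surfaces as /ɪz/ after sibilants, /s/ after other voiceless consonants, and /z/ after other voiced sounds.
So the plural -s on *boy* is pronounced /z/.

/z/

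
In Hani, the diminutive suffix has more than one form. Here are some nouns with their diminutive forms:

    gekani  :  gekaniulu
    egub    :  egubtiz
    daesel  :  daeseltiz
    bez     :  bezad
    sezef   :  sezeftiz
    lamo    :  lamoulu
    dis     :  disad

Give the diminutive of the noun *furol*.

furoltiz

The suffix is conditioned by the final sound: -ad when the stem ends in a sibilant (*bez*, *dis*); -tiz when the stem ends in a non-sibilant consonant (*egub*, *daesel*, *sezef*); -ulu when the stem ends in a vowel (*gekani*, *lamo*).
*furol*: final sound = /l/, a non-sibilant consonant → -tiz → *furoltiz*.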